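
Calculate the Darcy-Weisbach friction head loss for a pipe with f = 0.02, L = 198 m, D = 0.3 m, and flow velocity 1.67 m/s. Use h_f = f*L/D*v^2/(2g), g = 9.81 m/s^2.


v^2 = 1.67^2 = 2.7889 m^2/s^2
L/D = 198/0.3 = 660
h_f = f*(L/D)*v^2/(2g) = 0.02 * 660 * 2.7889 / 19.62 = 1.87632 m

1.87632 m


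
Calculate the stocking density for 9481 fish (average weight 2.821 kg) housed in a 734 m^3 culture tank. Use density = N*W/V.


Total biomass = 9481 fish * 2.821 kg = 26745.901 kg
Density = total biomass / volume = 26745.901 / 734 = 36.4386 kg/m^3

36.4386 kg/m^3


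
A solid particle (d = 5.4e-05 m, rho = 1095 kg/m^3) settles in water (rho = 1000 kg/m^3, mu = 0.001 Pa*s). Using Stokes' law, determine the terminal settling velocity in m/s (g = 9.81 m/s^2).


Density difference: rho_p - rho_f = 1095 - 1000 = 95 kg/m^3
d^2 = (5.4e-05)^2 = 2.916e-09 m^2
Numerator = (rho_p - rho_f) * g * d^2 = 95 * 9.81 * 2.916e-09 = 2.7175662e-06
Denominator = 18 * mu = 18 * 0.001 = 0.018
v_s = 2.7175662e-06 / 0.018 = 1.50976e-04 m/s
Check: Re = rho_f * v_s * d / mu = 1000 * 1.50976e-04 * 5.4e-05 / 0.001 = 0.00815 < 1, so Stokes' law applies.

1.50976e-04 m/s


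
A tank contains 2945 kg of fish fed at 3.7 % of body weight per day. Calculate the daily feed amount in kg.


Feeding rate fraction = 3.7% / 100 = 0.037
Daily feed = 2945 kg * 0.037 = 108.965 kg/day

108.965 kg/day


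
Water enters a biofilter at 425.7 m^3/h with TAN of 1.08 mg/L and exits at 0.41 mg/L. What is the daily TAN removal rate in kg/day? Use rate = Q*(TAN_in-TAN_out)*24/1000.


Concentration drop: TAN_in - TAN_out = 1.08 - 0.41 = 0.67 mg/L
Hourly TAN removed = Q * dTAN = 425.7 m^3/h * 0.67 mg/L = 285.219 g/h  (m^3/h * mg/L = g/h)
Daily TAN removed = 285.219 * 24 = 6845.256 g/day
Convert to kg/day: 6845.256 / 1000 = 6.845256 kg/day

6.845256 kg/day


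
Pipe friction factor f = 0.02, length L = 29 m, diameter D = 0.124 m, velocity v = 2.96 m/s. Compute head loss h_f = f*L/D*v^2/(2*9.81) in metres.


v^2 = 2.96^2 = 8.7616 m^2/s^2
L/D = 29/0.124 = 233.87097
h_f = f*(L/D)*v^2/(2g) = 0.02 * 233.87097 * 8.7616 / 19.62 = 2.08877 m

2.08877 m


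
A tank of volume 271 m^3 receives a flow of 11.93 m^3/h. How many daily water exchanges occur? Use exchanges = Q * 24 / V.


Daily flow volume = 11.93 m^3/h * 24 h = 286.32 m^3/day
Exchanges = daily flow / tank volume = 286.32 / 271 = 1.05653 exchanges/day

1.05653 exchanges/day


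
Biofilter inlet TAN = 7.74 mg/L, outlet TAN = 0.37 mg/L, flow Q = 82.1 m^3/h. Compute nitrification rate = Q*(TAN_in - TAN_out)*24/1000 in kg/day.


Concentration drop: TAN_in - TAN_out = 7.74 - 0.37 = 7.37 mg/L
Hourly TAN removed = Q * dTAN = 82.1 m^3/h * 7.37 mg/L = 605.077 g/h  (m^3/h * mg/L = g/h)
Daily TAN removed = 605.077 * 24 = 14521.848 g/day
Convert to kg/day: 14521.848 / 1000 = 14.521848 kg/day

14.521848 kg/day


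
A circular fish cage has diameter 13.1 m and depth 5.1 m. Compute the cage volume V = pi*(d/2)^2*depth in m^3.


r = d/2 = 13.1/2 = 6.55 m
Base area = pi*r^2 = pi*6.55^2 = 134.78218 m^2
Volume = 134.78218 * 5.1 = 687.389 m^3

687.389 m^3


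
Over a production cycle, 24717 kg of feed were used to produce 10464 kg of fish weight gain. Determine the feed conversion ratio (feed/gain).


FCR = feed consumed / weight gained
FCR = 24717 kg / 10464 kg = 2.3621

2.3621


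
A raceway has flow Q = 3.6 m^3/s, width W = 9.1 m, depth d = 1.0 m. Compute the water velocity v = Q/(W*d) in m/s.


Cross-sectional area = W * d = 9.1 * 1.0 = 9.1 m^2
Velocity = Q / A = 3.6 / 9.1 = 0.395604 m/s

0.395604 m/s


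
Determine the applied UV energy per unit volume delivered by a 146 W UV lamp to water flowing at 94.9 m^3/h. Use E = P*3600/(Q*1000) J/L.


Energy delivered per hour = 146 W * 3600 s = 525600 J/h
Volume treated per hour = 94.9 m^3/h * 1000 = 94900 L/h
dose = 525600 / 94900 = 5.53846 J/L

5.53846 J/L


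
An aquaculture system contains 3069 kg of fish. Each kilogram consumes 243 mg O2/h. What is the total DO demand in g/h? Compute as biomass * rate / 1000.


Total O2 consumption (mg/h) = 3069 kg * 243 mg/(kg*h) = 745767 mg/h
Convert to g/h: 745767 / 1000 = 745.767 g/h

745.767 g/h


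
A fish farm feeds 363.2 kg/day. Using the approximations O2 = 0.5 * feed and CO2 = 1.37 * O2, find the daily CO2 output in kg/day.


O2 = 363.2 * 0.5 = 181.6
CO2 = 181.6 * 1.37 = 248.792

248.792 kg/day


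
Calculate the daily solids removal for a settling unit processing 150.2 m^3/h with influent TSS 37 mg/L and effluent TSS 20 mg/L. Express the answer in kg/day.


Concentration drop: TSS_in - TSS_out = 37 - 20 = 17 mg/L
Hourly solids removed = Q * dTSS = 150.2 m^3/h * 17 mg/L = 2553.4 g/h  (m^3/h * mg/L = g/h)
Daily solids removed = 2553.4 * 24 = 61281.6 g/day
Convert g to kg: 61281.6 / 1000 = 61.2816 kg/day

61.2816 kg/day


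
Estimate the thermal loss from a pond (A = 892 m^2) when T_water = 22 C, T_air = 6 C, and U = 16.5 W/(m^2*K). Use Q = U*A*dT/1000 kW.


Temperature difference dT = 22 - 6 = 16 K
Heat loss (W) = U * A * dT = 16.5 * 892 * 16 = 235488 W
Convert to kW: 235488 / 1000 = 235.488 kW

235.488 kW


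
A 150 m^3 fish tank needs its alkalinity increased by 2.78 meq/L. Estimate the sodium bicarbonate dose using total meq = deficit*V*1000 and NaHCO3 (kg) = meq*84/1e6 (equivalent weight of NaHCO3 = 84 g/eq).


Tank volume in L = 150 m^3 * 1000 = 150000 L
Total meq required = 2.78 meq/L * 150000 L = 417000 meq
NaHCO3 mass = 417000 meq * 84 mg/meq / 1e6 = 35.028 kg

35.028 kg


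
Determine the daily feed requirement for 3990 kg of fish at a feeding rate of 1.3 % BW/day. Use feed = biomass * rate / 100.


Feeding rate fraction = 1.3% / 100 = 0.013
Daily feed = 3990 kg * 0.013 = 51.87 kg/day

51.87 kg/day


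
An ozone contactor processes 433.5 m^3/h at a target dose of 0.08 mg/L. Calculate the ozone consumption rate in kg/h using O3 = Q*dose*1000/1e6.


O3 demand (mg/h) = Q * dose * 1000 = 433.5 * 0.08 * 1000 = 34680 mg/h
Convert mg to kg: 34680 / 1e6 = 0.03468 kg/h

0.03468 kg/h


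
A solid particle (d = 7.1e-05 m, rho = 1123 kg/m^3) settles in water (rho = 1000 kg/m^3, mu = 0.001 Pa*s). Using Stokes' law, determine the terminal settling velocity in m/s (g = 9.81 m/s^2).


Density difference: rho_p - rho_f = 1123 - 1000 = 123 kg/m^3
d^2 = (7.1e-05)^2 = 5.041e-09 m^2
Numerator = (rho_p - rho_f) * g * d^2 = 123 * 9.81 * 5.041e-09 = 6.0826218e-06
Denominator = 18 * mu = 18 * 0.001 = 0.018
v_s = 6.0826218e-06 / 0.018 = 3.37923e-04 m/s
Check: Re = rho_f * v_s * d / mu = 1000 * 3.37923e-04 * 7.1e-05 / 0.001 = 0.024 < 1, so Stokes' law applies.

3.37923e-04 m/s


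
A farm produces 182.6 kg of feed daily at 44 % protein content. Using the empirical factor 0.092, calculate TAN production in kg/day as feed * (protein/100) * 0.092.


Protein in feed = 182.6 * 44/100 = 80.344 kg/day
TAN = protein * 0.092 = 80.344 * 0.092 = 7.391648 kg/day

7.391648 kg/day


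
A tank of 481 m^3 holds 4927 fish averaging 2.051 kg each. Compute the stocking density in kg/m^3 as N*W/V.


Total biomass = 4927 fish * 2.051 kg = 10105.277 kg
Density = total biomass / volume = 10105.277 / 481 = 21.0089 kg/m^3

21.0089 kg/m^3


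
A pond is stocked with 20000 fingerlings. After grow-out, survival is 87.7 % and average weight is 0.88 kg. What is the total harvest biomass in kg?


Survivors = 20000 * 87.7/100 = 17540 fish
Harvest biomass = survivors * W_f = 17540 * 0.88 = 15435.2 kg

15435.2 kg


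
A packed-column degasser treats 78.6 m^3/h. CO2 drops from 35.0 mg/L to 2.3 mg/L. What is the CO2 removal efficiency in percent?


CO2_out / CO2_in = 2.3 / 35.0 = 0.065714286
Fraction remaining = 0.065714286
efficiency = (1 - 0.065714286) * 100 = 93.4286 %

93.4286 %


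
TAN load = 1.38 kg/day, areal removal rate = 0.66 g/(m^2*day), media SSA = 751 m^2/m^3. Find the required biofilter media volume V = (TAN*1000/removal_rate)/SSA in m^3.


A = 1.38*1000 / 0.66 = 2090.9091 m^2
V = 2090.9091 / 751 = 2.78417

2.78417 m^3


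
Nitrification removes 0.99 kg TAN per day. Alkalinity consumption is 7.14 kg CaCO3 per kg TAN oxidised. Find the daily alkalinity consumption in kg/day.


Alkalinity factor: 7.14 kg CaCO3 consumed per kg TAN nitrified
alk = 0.99 kg TAN * 7.14 = 7.0686 kg CaCO3/day

7.0686 kg CaCO3/day


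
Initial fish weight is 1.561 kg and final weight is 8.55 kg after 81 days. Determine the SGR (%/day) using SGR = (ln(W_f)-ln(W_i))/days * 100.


ln(W_f) = ln(8.55) = 2.1459313
ln(W_i) = ln(1.561) = 0.44532664
ln(W_f) - ln(W_i) = 2.1459313 - 0.44532664 = 1.7006047
SGR = 1.7006047 / 81 * 100 = 2.09951 %/day

2.09951 %/day


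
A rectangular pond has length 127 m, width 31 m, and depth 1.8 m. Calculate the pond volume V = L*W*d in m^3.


Base area = L * W = 127 * 31 = 3937 m^2
Volume = area * depth = 3937 * 1.8 = 7086.6 m^3

7086.6 m^3


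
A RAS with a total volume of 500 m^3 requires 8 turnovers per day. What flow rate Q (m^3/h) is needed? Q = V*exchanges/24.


Daily recirculation volume = 500 m^3 * 8 = 4000 m^3/day
Flow rate Q = daily volume / 24 h = 4000 / 24 = 166.667 m^3/h

166.667 m^3/h


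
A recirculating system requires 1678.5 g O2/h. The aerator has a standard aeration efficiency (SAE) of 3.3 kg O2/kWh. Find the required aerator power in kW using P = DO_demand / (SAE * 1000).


SAE in g O2/kWh = 3.3 * 1000 = 3300 g/kWh
P = DO_demand / SAE_g = 1678.5 / 3300 = 0.508636 kW

0.508636 kW


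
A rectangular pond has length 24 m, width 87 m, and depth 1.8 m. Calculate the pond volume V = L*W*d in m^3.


Base area = L * W = 24 * 87 = 2088 m^2
Volume = area * depth = 2088 * 1.8 = 3758.4 m^3

3758.4 m^3


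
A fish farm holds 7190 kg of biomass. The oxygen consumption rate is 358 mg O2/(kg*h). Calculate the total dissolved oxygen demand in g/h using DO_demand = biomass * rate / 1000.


Total O2 consumption (mg/h) = 7190 kg * 358 mg/(kg*h) = 2574020 mg/h
Convert to g/h: 2574020 / 1000 = 2574.02 g/h

2574.02 g/h


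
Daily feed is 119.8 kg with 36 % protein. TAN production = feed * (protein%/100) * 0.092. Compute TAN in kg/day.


Protein in feed = 119.8 * 36/100 = 43.128 kg/day
TAN = protein * 0.092 = 43.128 * 0.092 = 3.967776 kg/day

3.967776 kg/day


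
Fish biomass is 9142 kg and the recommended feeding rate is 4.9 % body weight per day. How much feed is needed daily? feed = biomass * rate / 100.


Feeding rate fraction = 4.9% / 100 = 0.049
Daily feed = 9142 kg * 0.049 = 447.958 kg/day

447.958 kg/day


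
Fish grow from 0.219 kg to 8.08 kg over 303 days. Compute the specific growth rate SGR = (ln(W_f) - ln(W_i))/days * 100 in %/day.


ln(W_f) = ln(8.08) = 2.0893919
ln(W_i) = ln(0.219) = -1.5186835
ln(W_f) - ln(W_i) = 2.0893919 - -1.5186835 = 3.6080754
SGR = 3.6080754 / 303 * 100 = 1.19078 %/day

1.19078 %/day


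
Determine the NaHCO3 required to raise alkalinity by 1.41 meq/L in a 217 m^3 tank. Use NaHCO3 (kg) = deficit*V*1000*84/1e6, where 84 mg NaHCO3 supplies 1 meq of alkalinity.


Tank volume in L = 217 m^3 * 1000 = 217000 L
Total meq required = 1.41 meq/L * 217000 L = 305970 meq
NaHCO3 mass = 305970 meq * 84 mg/meq / 1e6 = 25.7015 kg

25.7015 kg


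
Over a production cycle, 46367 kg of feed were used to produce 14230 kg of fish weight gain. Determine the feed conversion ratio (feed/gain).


FCR = feed consumed / weight gained
FCR = 46367 kg / 14230 kg = 3.2584

3.2584


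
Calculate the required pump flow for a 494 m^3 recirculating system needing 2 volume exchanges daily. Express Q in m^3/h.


Daily recirculation volume = 494 m^3 * 2 = 988 m^3/day
Flow rate Q = daily volume / 24 h = 988 / 24 = 41.1667 m^3/h

41.1667 m^3/h


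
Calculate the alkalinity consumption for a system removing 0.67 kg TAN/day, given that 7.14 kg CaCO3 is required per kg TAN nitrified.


Alkalinity factor: 7.14 kg CaCO3 consumed per kg TAN nitrified
alk = 0.67 kg TAN * 7.14 = 4.7838 kg CaCO3/day

4.7838 kg CaCO3/day


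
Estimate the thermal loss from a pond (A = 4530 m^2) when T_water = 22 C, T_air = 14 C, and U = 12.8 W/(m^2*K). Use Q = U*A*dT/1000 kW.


Temperature difference dT = 22 - 14 = 8 K
Heat loss (W) = U * A * dT = 12.8 * 4530 * 8 = 463872 W
Convert to kW: 463872 / 1000 = 463.872 kW

463.872 kW


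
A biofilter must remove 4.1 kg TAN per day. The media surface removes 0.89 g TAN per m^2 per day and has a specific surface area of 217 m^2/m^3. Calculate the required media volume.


A = 4.1*1000 / 0.89 = 4606.7416 m^2
V = 4606.7416 / 217 = 21.2292

21.2292 m^3


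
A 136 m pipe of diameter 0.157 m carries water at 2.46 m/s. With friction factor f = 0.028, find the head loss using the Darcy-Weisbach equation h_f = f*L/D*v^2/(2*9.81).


v^2 = 2.46^2 = 6.0516 m^2/s^2
L/D = 136/0.157 = 866.24204
h_f = f*(L/D)*v^2/(2g) = 0.028 * 866.24204 * 6.0516 / 19.62 = 7.48115 m

7.48115 m


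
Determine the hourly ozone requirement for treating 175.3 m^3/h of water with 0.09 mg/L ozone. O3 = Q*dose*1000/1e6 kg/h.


O3 demand (mg/h) = Q * dose * 1000 = 175.3 * 0.09 * 1000 = 15777 mg/h
Convert mg to kg: 15777 / 1e6 = 0.015777 kg/h

0.015777 kg/h


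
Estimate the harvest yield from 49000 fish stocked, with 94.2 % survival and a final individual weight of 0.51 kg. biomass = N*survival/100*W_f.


Survivors = 49000 * 94.2/100 = 46158 fish
Harvest biomass = survivors * W_f = 46158 * 0.51 = 23540.58 kg

23540.58 kg


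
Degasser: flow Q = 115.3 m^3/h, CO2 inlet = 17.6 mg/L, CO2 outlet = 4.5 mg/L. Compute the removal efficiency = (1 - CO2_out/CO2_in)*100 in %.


CO2_out / CO2_in = 4.5 / 17.6 = 0.25568182
Fraction remaining = 0.25568182
efficiency = (1 - 0.25568182) * 100 = 74.4318 %

74.4318 %


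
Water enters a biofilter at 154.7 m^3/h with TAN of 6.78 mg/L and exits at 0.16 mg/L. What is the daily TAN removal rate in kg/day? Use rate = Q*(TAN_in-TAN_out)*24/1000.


Concentration drop: TAN_in - TAN_out = 6.78 - 0.16 = 6.62 mg/L
Hourly TAN removed = Q * dTAN = 154.7 m^3/h * 6.62 mg/L = 1024.114 g/h  (m^3/h * mg/L = g/h)
Daily TAN removed = 1024.114 * 24 = 24578.736 g/day
Convert to kg/day: 24578.736 / 1000 = 24.578736 kg/day

24.578736 kg/day


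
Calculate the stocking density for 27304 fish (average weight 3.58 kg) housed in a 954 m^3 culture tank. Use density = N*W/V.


Total biomass = 27304 fish * 3.58 kg = 97748.32 kg
Density = total biomass / volume = 97748.32 / 954 = 102.462 kg/m^3

102.462 kg/m^3


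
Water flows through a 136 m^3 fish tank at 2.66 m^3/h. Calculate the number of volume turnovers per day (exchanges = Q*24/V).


Daily flow volume = 2.66 m^3/h * 24 h = 63.84 m^3/day
Exchanges = daily flow / tank volume = 63.84 / 136 = 0.469412 exchanges/day

0.469412 exchanges/day


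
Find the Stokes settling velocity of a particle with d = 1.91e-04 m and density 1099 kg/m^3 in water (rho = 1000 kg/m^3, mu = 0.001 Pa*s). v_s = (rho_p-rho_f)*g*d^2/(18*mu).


Density difference: rho_p - rho_f = 1099 - 1000 = 99 kg/m^3
d^2 = (1.91e-04)^2 = 3.6481e-08 m^2
Numerator = (rho_p - rho_f) * g * d^2 = 99 * 9.81 * 3.6481e-08 = 3.5429982e-05
Denominator = 18 * mu = 18 * 0.001 = 0.018
v_s = 3.5429982e-05 / 0.018 = 0.00196833 m/s
Check: Re = rho_f * v_s * d / mu = 1000 * 0.00196833 * 1.91e-04 / 0.001 = 0.376 < 1, so Stokes' law applies.

0.00196833 m/s


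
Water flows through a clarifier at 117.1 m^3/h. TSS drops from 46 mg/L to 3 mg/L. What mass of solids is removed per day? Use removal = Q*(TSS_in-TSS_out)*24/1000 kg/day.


Concentration drop: TSS_in - TSS_out = 46 - 3 = 43 mg/L
Hourly solids removed = Q * dTSS = 117.1 m^3/h * 43 mg/L = 5035.3 g/h  (m^3/h * mg/L = g/h)
Daily solids removed = 5035.3 * 24 = 120847.2 g/day
Convert g to kg: 120847.2 / 1000 = 120.8472 kg/day

120.8472 kg/day


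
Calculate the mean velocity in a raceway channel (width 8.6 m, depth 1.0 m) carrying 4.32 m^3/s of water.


Cross-sectional area = W * d = 8.6 * 1.0 = 8.6 m^2
Velocity = Q / A = 4.32 / 8.6 = 0.502326 m/s

0.502326 m/s


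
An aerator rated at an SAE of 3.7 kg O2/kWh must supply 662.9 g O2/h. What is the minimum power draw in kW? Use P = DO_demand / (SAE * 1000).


SAE in g O2/kWh = 3.7 * 1000 = 3700 g/kWh
P = DO_demand / SAE_g = 662.9 / 3700 = 0.179162 kW

0.179162 kW


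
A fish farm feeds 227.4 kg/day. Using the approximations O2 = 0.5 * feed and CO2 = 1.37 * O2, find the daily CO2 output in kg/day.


O2 = 227.4 * 0.5 = 113.7
CO2 = 113.7 * 1.37 = 155.769

155.769 kg/day


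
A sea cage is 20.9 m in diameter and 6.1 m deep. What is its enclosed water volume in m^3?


r = d/2 = 20.9/2 = 10.45 m
Base area = pi*r^2 = pi*10.45^2 = 343.06977 m^2
Volume = 343.06977 * 6.1 = 2092.73 m^3

2092.73 m^3


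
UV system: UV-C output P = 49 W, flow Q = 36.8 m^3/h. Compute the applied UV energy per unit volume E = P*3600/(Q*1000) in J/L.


Energy delivered per hour = 49 W * 3600 s = 176400 J/h
Volume treated per hour = 36.8 m^3/h * 1000 = 36800 L/h
dose = 176400 / 36800 = 4.79348 J/L

4.79348 J/L


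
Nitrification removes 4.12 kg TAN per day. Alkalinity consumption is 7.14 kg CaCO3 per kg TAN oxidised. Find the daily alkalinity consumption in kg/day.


Alkalinity factor: 7.14 kg CaCO3 consumed per kg TAN nitrified
alk = 4.12 kg TAN * 7.14 = 29.4168 kg CaCO3/day

29.4168 kg CaCO3/day


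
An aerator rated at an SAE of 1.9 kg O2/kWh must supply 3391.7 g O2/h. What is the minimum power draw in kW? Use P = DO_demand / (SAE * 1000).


SAE in g O2/kWh = 1.9 * 1000 = 1900 g/kWh
P = DO_demand / SAE_g = 3391.7 / 1900 = 1.78511 kW

1.78511 kW


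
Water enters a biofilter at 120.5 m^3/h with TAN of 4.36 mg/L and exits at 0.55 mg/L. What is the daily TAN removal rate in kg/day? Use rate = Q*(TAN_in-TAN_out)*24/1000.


Concentration drop: TAN_in - TAN_out = 4.36 - 0.55 = 3.81 mg/L
Hourly TAN removed = Q * dTAN = 120.5 m^3/h * 3.81 mg/L = 459.105 g/h  (m^3/h * mg/L = g/h)
Daily TAN removed = 459.105 * 24 = 11018.52 g/day
Convert to kg/day: 11018.52 / 1000 = 11.01852 kg/day

11.01852 kg/day


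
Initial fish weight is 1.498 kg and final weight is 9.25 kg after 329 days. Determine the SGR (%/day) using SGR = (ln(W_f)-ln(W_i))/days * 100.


ln(W_f) = ln(9.25) = 2.2246236
ln(W_i) = ln(1.498) = 0.40413089
ln(W_f) - ln(W_i) = 2.2246236 - 0.40413089 = 1.8204927
SGR = 1.8204927 / 329 * 100 = 0.553341 %/day

0.553341 %/day


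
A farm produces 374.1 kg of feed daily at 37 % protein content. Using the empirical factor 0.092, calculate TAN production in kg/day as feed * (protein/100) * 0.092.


Protein in feed = 374.1 * 37/100 = 138.417 kg/day
TAN = protein * 0.092 = 138.417 * 0.092 = 12.734364 kg/day

12.734364 kg/day


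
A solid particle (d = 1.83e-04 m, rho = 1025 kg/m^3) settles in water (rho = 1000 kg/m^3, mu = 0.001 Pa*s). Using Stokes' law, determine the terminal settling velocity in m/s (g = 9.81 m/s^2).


Density difference: rho_p - rho_f = 1025 - 1000 = 25 kg/m^3
d^2 = (1.83e-04)^2 = 3.3489e-08 m^2
Numerator = (rho_p - rho_f) * g * d^2 = 25 * 9.81 * 3.3489e-08 = 8.2131773e-06
Denominator = 18 * mu = 18 * 0.001 = 0.018
v_s = 8.2131773e-06 / 0.018 = 4.56288e-04 m/s
Check: Re = rho_f * v_s * d / mu = 1000 * 4.56288e-04 * 1.83e-04 / 0.001 = 0.0835 < 1, so Stokes' law applies.

4.56288e-04 m/s


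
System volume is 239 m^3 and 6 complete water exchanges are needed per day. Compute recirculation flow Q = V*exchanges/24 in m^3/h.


Daily recirculation volume = 239 m^3 * 6 = 1434 m^3/day
Flow rate Q = daily volume / 24 h = 1434 / 24 = 59.75 m^3/h

59.75 m^3/h


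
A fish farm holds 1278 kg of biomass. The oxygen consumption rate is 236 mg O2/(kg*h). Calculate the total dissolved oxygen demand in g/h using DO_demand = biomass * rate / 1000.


Total O2 consumption (mg/h) = 1278 kg * 236 mg/(kg*h) = 301608 mg/h
Convert to g/h: 301608 / 1000 = 301.608 g/h

301.608 g/h


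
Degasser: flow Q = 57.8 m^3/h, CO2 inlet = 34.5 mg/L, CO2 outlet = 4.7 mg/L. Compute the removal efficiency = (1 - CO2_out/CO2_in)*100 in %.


CO2_out / CO2_in = 4.7 / 34.5 = 0.13623188
Fraction remaining = 0.13623188
efficiency = (1 - 0.13623188) * 100 = 86.3768 %

86.3768 %


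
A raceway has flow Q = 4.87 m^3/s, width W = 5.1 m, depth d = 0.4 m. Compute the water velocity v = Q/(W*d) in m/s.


Cross-sectional area = W * d = 5.1 * 0.4 = 2.04 m^2
Velocity = Q / A = 4.87 / 2.04 = 2.38725 m/s

2.38725 m/s


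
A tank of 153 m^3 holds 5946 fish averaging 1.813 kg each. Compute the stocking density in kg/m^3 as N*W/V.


Total biomass = 5946 fish * 1.813 kg = 10780.098 kg
Density = total biomass / volume = 10780.098 / 153 = 70.4582 kg/m^3

70.4582 kg/m^3


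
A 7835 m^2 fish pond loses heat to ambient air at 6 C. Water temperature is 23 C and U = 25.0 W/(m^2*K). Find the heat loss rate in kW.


Temperature difference dT = 23 - 6 = 17 K
Heat loss (W) = U * A * dT = 25.0 * 7835 * 17 = 3329875 W
Convert to kW: 3329875 / 1000 = 3329.875 kW

3329.875 kW


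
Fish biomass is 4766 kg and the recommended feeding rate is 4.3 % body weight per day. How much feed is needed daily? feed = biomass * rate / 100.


Feeding rate fraction = 4.3% / 100 = 0.043
Daily feed = 4766 kg * 0.043 = 204.938 kg/day

204.938 kg/day


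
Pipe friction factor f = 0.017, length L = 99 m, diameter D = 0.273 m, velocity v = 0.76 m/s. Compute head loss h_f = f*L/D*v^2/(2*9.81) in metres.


v^2 = 0.76^2 = 0.5776 m^2/s^2
L/D = 99/0.273 = 362.63736
h_f = f*(L/D)*v^2/(2g) = 0.017 * 362.63736 * 0.5776 / 19.62 = 0.181489 m

0.181489 m


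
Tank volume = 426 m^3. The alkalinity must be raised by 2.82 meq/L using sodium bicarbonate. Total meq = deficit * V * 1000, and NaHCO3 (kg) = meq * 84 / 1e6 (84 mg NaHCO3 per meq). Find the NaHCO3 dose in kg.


Tank volume in L = 426 m^3 * 1000 = 426000 L
Total meq required = 2.82 meq/L * 426000 L = 1201320 meq
NaHCO3 mass = 1201320 meq * 84 mg/meq / 1e6 = 100.911 kg

100.911 kg


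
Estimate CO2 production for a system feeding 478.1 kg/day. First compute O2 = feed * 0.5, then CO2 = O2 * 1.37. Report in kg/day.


O2 = 478.1 * 0.5 = 239.05
CO2 = 239.05 * 1.37 = 327.4985

327.4985 kg/day


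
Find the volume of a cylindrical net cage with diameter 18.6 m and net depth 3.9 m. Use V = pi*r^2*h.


r = d/2 = 18.6/2 = 9.3 m
Base area = pi*r^2 = pi*9.3^2 = 271.71635 m^2
Volume = 271.71635 * 3.9 = 1059.69 m^3

1059.69 m^3


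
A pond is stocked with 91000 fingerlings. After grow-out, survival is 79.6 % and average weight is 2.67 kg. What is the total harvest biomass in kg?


Survivors = 91000 * 79.6/100 = 72436 fish
Harvest biomass = survivors * W_f = 72436 * 2.67 = 193404.12 kg

193404.12 kg


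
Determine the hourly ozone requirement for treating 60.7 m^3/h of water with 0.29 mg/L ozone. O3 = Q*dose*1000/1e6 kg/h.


O3 demand (mg/h) = Q * dose * 1000 = 60.7 * 0.29 * 1000 = 17603 mg/h
Convert mg to kg: 17603 / 1e6 = 0.017603 kg/h

0.017603 kg/h


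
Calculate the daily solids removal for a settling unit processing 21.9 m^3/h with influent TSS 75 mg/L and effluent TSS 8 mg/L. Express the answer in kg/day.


Concentration drop: TSS_in - TSS_out = 75 - 8 = 67 mg/L
Hourly solids removed = Q * dTSS = 21.9 m^3/h * 67 mg/L = 1467.3 g/h  (m^3/h * mg/L = g/h)
Daily solids removed = 1467.3 * 24 = 35215.2 g/day
Convert g to kg: 35215.2 / 1000 = 35.2152 kg/day

35.2152 kg/day


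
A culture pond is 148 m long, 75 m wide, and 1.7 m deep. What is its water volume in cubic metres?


Base area = L * W = 148 * 75 = 11100 m^2
Volume = area * depth = 11100 * 1.7 = 18870 m^3

18870 m^3


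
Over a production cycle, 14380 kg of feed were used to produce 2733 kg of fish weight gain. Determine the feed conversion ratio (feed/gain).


FCR = feed consumed / weight gained
FCR = 14380 kg / 2733 kg = 5.26162

5.26162


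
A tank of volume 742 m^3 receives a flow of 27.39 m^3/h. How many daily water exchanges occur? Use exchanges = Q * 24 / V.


Daily flow volume = 27.39 m^3/h * 24 h = 657.36 m^3/day
Exchanges = daily flow / tank volume = 657.36 / 742 = 0.88593 exchanges/day

0.88593 exchanges/day


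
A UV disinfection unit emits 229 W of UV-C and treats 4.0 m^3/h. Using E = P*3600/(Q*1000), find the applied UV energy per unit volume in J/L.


Energy delivered per hour = 229 W * 3600 s = 824400 J/h
Volume treated per hour = 4.0 m^3/h * 1000 = 4000 L/h
dose = 824400 / 4000 = 206.1 J/L

206.1 J/L


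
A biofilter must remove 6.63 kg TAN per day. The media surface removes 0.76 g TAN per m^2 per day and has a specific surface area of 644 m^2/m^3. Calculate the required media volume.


A = 6.63*1000 / 0.76 = 8723.6842 m^2
V = 8723.6842 / 644 = 13.5461

13.5461 m^3


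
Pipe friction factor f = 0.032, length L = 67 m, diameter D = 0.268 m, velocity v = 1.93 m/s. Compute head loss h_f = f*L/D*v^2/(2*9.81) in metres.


v^2 = 1.93^2 = 3.7249 m^2/s^2
L/D = 67/0.268 = 250
h_f = f*(L/D)*v^2/(2g) = 0.032 * 250 * 3.7249 / 19.62 = 1.51882 m

1.51882 m


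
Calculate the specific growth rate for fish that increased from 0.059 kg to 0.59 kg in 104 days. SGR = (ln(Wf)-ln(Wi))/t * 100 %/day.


ln(W_f) = ln(0.59) = -0.52763274
ln(W_i) = ln(0.059) = -2.8302178
ln(W_f) - ln(W_i) = -0.52763274 - -2.8302178 = 2.3025851
SGR = 2.3025851 / 104 * 100 = 2.21402 %/day

2.21402 %/day


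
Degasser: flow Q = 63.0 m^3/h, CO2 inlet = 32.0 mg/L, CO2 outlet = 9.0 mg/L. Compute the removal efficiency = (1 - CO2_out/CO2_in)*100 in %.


CO2_out / CO2_in = 9.0 / 32.0 = 0.28125
Fraction remaining = 0.28125
efficiency = (1 - 0.28125) * 100 = 71.875 %

71.875 %


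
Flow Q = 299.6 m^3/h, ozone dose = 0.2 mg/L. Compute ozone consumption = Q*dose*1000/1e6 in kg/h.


O3 demand (mg/h) = Q * dose * 1000 = 299.6 * 0.2 * 1000 = 59920 mg/h
Convert mg to kg: 59920 / 1e6 = 0.05992 kg/h

0.05992 kg/h


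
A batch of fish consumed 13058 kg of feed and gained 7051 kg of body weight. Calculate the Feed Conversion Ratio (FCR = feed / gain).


FCR = feed consumed / weight gained
FCR = 13058 kg / 7051 kg = 1.85194

1.85194


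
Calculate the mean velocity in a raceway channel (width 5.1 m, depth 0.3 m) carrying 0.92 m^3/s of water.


Cross-sectional area = W * d = 5.1 * 0.3 = 1.53 m^2
Velocity = Q / A = 0.92 / 1.53 = 0.601307 m/s

0.601307 m/s


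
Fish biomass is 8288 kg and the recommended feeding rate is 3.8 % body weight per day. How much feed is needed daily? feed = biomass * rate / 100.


Feeding rate fraction = 3.8% / 100 = 0.038
Daily feed = 8288 kg * 0.038 = 314.944 kg/day

314.944 kg/day


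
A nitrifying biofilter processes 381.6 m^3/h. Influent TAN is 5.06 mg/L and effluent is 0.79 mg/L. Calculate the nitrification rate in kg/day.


Concentration drop: TAN_in - TAN_out = 5.06 - 0.79 = 4.27 mg/L
Hourly TAN removed = Q * dTAN = 381.6 m^3/h * 4.27 mg/L = 1629.432 g/h  (m^3/h * mg/L = g/h)
Daily TAN removed = 1629.432 * 24 = 39106.368 g/day
Convert to kg/day: 39106.368 / 1000 = 39.106368 kg/day

39.106368 kg/day


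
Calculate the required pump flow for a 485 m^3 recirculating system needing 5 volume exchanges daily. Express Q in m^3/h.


Daily recirculation volume = 485 m^3 * 5 = 2425 m^3/day
Flow rate Q = daily volume / 24 h = 2425 / 24 = 101.042 m^3/h

101.042 m^3/h


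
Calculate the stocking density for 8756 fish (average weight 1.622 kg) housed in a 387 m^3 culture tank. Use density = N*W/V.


Total biomass = 8756 fish * 1.622 kg = 14202.232 kg
Density = total biomass / volume = 14202.232 / 387 = 36.6983 kg/m^3

36.6983 kg/m^3


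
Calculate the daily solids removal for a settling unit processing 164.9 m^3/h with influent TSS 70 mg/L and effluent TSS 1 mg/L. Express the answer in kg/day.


Concentration drop: TSS_in - TSS_out = 70 - 1 = 69 mg/L
Hourly solids removed = Q * dTSS = 164.9 m^3/h * 69 mg/L = 11378.1 g/h  (m^3/h * mg/L = g/h)
Daily solids removed = 11378.1 * 24 = 273074.4 g/day
Convert g to kg: 273074.4 / 1000 = 273.0744 kg/day

273.0744 kg/day


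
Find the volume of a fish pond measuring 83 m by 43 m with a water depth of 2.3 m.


Base area = L * W = 83 * 43 = 3569 m^2
Volume = area * depth = 3569 * 2.3 = 8208.7 m^3

8208.7 m^3


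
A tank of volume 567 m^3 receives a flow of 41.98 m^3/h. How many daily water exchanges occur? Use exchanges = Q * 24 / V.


Daily flow volume = 41.98 m^3/h * 24 h = 1007.52 m^3/day
Exchanges = daily flow / tank volume = 1007.52 / 567 = 1.77693 exchanges/day

1.77693 exchanges/day


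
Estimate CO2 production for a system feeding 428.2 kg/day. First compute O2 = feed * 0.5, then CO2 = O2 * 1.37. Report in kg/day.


O2 = 428.2 * 0.5 = 214.1
CO2 = 214.1 * 1.37 = 293.317

293.317 kg/day


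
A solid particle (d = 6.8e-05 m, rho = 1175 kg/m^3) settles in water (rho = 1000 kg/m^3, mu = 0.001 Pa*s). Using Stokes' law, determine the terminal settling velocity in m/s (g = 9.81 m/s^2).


Density difference: rho_p - rho_f = 1175 - 1000 = 175 kg/m^3
d^2 = (6.8e-05)^2 = 4.624e-09 m^2
Numerator = (rho_p - rho_f) * g * d^2 = 175 * 9.81 * 4.624e-09 = 7.938252e-06
Denominator = 18 * mu = 18 * 0.001 = 0.018
v_s = 7.938252e-06 / 0.018 = 4.41014e-04 m/s
Check: Re = rho_f * v_s * d / mu = 1000 * 4.41014e-04 * 6.8e-05 / 0.001 = 0.03 < 1, so Stokes' law applies.

4.41014e-04 m/s


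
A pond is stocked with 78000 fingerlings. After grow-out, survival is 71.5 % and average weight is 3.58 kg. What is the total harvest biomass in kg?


Survivors = 78000 * 71.5/100 = 55770 fish
Harvest biomass = survivors * W_f = 55770 * 3.58 = 199656.6 kg

199656.6 kg


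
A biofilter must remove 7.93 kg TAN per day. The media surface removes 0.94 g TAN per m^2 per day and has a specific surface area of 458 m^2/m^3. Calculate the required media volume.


A = 7.93*1000 / 0.94 = 8436.1702 m^2
V = 8436.1702 / 458 = 18.4196

18.4196 m^3


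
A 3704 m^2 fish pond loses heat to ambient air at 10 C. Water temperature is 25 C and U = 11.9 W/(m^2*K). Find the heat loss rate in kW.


Temperature difference dT = 25 - 10 = 15 K
Heat loss (W) = U * A * dT = 11.9 * 3704 * 15 = 661164 W
Convert to kW: 661164 / 1000 = 661.164 kW

661.164 kW


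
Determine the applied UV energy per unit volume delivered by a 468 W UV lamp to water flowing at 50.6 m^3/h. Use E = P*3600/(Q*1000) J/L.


Energy delivered per hour = 468 W * 3600 s = 1684800 J/h
Volume treated per hour = 50.6 m^3/h * 1000 = 50600 L/h
dose = 1684800 / 50600 = 33.2964 J/L

33.2964 J/L


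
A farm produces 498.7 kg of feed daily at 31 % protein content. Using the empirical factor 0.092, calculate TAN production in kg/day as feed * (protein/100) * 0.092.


Protein in feed = 498.7 * 31/100 = 154.597 kg/day
TAN = protein * 0.092 = 154.597 * 0.092 = 14.222924 kg/day

14.222924 kg/day


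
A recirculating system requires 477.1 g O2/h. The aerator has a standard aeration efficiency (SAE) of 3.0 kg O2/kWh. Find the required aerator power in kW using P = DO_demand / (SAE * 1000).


SAE in g O2/kWh = 3.0 * 1000 = 3000 g/kWh
P = DO_demand / SAE_g = 477.1 / 3000 = 0.159033 kW

0.159033 kW


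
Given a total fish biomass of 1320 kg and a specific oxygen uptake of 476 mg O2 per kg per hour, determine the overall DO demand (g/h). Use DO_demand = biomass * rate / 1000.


Total O2 consumption (mg/h) = 1320 kg * 476 mg/(kg*h) = 628320 mg/h
Convert to g/h: 628320 / 1000 = 628.32 g/h

628.32 g/h


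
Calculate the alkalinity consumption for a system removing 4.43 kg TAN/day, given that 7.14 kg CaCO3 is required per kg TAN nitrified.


Alkalinity factor: 7.14 kg CaCO3 consumed per kg TAN nitrified
alk = 4.43 kg TAN * 7.14 = 31.6302 kg CaCO3/day

31.6302 kg CaCO3/day


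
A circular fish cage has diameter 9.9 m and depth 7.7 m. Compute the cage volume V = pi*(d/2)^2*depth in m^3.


r = d/2 = 9.9/2 = 4.95 m
Base area = pi*r^2 = pi*4.95^2 = 76.976874 m^2
Volume = 76.976874 * 7.7 = 592.722 m^3

592.722 m^3


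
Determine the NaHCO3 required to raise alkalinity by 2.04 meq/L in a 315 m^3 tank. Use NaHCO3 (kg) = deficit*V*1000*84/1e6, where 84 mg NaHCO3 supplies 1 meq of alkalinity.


Tank volume in L = 315 m^3 * 1000 = 315000 L
Total meq required = 2.04 meq/L * 315000 L = 642600 meq
NaHCO3 mass = 642600 meq * 84 mg/meq / 1e6 = 53.9784 kg

53.9784 kg


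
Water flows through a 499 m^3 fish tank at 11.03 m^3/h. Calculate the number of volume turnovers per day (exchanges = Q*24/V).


Daily flow volume = 11.03 m^3/h * 24 h = 264.72 m^3/day
Exchanges = daily flow / tank volume = 264.72 / 499 = 0.530501 exchanges/day

0.530501 exchanges/day


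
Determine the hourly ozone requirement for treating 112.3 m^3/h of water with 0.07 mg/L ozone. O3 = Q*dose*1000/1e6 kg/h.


O3 demand (mg/h) = Q * dose * 1000 = 112.3 * 0.07 * 1000 = 7861 mg/h
Convert mg to kg: 7861 / 1e6 = 0.007861 kg/h

0.007861 kg/h


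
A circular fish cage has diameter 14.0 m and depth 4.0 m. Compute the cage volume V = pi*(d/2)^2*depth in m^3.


r = d/2 = 14.0/2 = 7 m
Base area = pi*r^2 = pi*7^2 = 153.93804 m^2
Volume = 153.93804 * 4.0 = 615.752 m^3

615.752 m^3


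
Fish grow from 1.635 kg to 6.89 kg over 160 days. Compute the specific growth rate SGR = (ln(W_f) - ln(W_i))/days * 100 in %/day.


ln(W_f) = ln(6.89) = 1.9300711
ln(W_i) = ln(1.635) = 0.4916428
ln(W_f) - ln(W_i) = 1.9300711 - 0.4916428 = 1.4384283
SGR = 1.4384283 / 160 * 100 = 0.899018 %/day

0.899018 %/day


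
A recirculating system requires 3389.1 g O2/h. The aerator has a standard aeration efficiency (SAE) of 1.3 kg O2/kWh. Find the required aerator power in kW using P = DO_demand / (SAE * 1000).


SAE in g O2/kWh = 1.3 * 1000 = 1300 g/kWh
P = DO_demand / SAE_g = 3389.1 / 1300 = 2.607 kW

2.607 kW


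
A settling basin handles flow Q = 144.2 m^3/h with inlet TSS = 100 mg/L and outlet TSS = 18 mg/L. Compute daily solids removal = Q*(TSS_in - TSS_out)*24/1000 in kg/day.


Concentration drop: TSS_in - TSS_out = 100 - 18 = 82 mg/L
Hourly solids removed = Q * dTSS = 144.2 m^3/h * 82 mg/L = 11824.4 g/h  (m^3/h * mg/L = g/h)
Daily solids removed = 11824.4 * 24 = 283785.6 g/day
Convert g to kg: 283785.6 / 1000 = 283.7856 kg/day

283.7856 kg/day


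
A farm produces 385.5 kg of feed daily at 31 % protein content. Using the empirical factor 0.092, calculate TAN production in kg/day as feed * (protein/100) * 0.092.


Protein in feed = 385.5 * 31/100 = 119.505 kg/day
TAN = protein * 0.092 = 119.505 * 0.092 = 10.99446 kg/day

10.99446 kg/day


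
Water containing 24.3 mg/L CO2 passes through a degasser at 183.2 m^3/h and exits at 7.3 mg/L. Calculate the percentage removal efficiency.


CO2_out / CO2_in = 7.3 / 24.3 = 0.30041152
Fraction remaining = 0.30041152
efficiency = (1 - 0.30041152) * 100 = 69.9588 %

69.9588 %


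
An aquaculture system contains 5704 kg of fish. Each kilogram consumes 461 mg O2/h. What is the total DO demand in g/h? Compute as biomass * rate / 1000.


Total O2 consumption (mg/h) = 5704 kg * 461 mg/(kg*h) = 2629544 mg/h
Convert to g/h: 2629544 / 1000 = 2629.544 g/h

2629.544 g/h


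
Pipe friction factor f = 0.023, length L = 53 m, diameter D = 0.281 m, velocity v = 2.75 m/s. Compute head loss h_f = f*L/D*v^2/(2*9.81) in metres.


v^2 = 2.75^2 = 7.5625 m^2/s^2
L/D = 53/0.281 = 188.6121
h_f = f*(L/D)*v^2/(2g) = 0.023 * 188.6121 * 7.5625 / 19.62 = 1.67211 m

1.67211 m


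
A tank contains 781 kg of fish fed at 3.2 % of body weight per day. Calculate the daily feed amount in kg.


Feeding rate fraction = 3.2% / 100 = 0.032
Daily feed = 781 kg * 0.032 = 24.992 kg/day

24.992 kg/day


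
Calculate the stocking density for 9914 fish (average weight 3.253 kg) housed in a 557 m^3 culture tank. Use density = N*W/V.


Total biomass = 9914 fish * 3.253 kg = 32250.242 kg
Density = total biomass / volume = 32250.242 / 557 = 57.8999 kg/m^3

57.8999 kg/m^3


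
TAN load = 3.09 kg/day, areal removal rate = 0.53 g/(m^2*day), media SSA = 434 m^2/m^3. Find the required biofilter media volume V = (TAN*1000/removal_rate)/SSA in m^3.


A = 3.09*1000 / 0.53 = 5830.1887 m^2
V = 5830.1887 / 434 = 13.4336

13.4336 m^3


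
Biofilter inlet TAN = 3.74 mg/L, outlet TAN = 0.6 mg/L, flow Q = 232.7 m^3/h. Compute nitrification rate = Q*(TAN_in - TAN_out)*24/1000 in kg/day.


Concentration drop: TAN_in - TAN_out = 3.74 - 0.6 = 3.14 mg/L
Hourly TAN removed = Q * dTAN = 232.7 m^3/h * 3.14 mg/L = 730.678 g/h  (m^3/h * mg/L = g/h)
Daily TAN removed = 730.678 * 24 = 17536.272 g/day
Convert to kg/day: 17536.272 / 1000 = 17.536272 kg/day

17.536272 kg/day


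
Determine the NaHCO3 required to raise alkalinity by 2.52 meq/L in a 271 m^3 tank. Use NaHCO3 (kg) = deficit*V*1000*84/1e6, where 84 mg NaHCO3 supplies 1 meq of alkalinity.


Tank volume in L = 271 m^3 * 1000 = 271000 L
Total meq required = 2.52 meq/L * 271000 L = 682920 meq
NaHCO3 mass = 682920 meq * 84 mg/meq / 1e6 = 57.3653 kg

57.3653 kg


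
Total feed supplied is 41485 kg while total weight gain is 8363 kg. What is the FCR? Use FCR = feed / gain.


FCR = feed consumed / weight gained
FCR = 41485 kg / 8363 kg = 4.96054

4.96054


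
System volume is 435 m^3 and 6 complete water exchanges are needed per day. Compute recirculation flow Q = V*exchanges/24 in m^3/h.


Daily recirculation volume = 435 m^3 * 6 = 2610 m^3/day
Flow rate Q = daily volume / 24 h = 2610 / 24 = 108.75 m^3/h

108.75 m^3/h


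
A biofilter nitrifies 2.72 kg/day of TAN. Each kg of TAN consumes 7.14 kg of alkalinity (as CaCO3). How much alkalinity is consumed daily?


Alkalinity factor: 7.14 kg CaCO3 consumed per kg TAN nitrified
alk = 2.72 kg TAN * 7.14 = 19.4208 kg CaCO3/day

19.4208 kg CaCO3/day


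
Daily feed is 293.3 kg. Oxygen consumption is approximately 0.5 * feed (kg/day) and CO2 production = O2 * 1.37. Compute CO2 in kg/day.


O2 = 293.3 * 0.5 = 146.65
CO2 = 146.65 * 1.37 = 200.9105

200.9105 kg/day


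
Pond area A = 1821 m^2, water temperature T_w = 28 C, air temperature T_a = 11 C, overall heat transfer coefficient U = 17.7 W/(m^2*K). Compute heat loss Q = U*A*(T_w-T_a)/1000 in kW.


Temperature difference dT = 28 - 11 = 17 K
Heat loss (W) = U * A * dT = 17.7 * 1821 * 17 = 547938.9 W
Convert to kW: 547938.9 / 1000 = 547.9389 kW

547.9389 kW


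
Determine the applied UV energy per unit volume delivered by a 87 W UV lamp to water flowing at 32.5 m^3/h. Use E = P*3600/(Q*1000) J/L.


Energy delivered per hour = 87 W * 3600 s = 313200 J/h
Volume treated per hour = 32.5 m^3/h * 1000 = 32500 L/h
dose = 313200 / 32500 = 9.63692 J/L

9.63692 J/L


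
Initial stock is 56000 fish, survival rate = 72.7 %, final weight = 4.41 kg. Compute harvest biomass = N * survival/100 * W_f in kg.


Survivors = 56000 * 72.7/100 = 40712 fish
Harvest biomass = survivors * W_f = 40712 * 4.41 = 179539.92 kg

179539.92 kg


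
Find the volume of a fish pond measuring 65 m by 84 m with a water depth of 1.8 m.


Base area = L * W = 65 * 84 = 5460 m^2
Volume = area * depth = 5460 * 1.8 = 9828 m^3

9828 m^3


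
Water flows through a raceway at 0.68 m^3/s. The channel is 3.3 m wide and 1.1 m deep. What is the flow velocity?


Cross-sectional area = W * d = 3.3 * 1.1 = 3.63 m^2
Velocity = Q / A = 0.68 / 3.63 = 0.187328 m/s

0.187328 m/s


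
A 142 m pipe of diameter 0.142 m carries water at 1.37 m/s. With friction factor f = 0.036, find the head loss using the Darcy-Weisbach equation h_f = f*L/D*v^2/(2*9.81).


v^2 = 1.37^2 = 1.8769 m^2/s^2
L/D = 142/0.142 = 1000
h_f = f*(L/D)*v^2/(2g) = 0.036 * 1000 * 1.8769 / 19.62 = 3.44385 m

3.44385 m


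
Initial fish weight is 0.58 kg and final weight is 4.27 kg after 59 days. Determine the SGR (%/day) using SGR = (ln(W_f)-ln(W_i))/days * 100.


ln(W_f) = ln(4.27) = 1.4516138
ln(W_i) = ln(0.58) = -0.54472718
ln(W_f) - ln(W_i) = 1.4516138 - -0.54472718 = 1.996341
SGR = 1.996341 / 59 * 100 = 3.38363 %/day

3.38363 %/day


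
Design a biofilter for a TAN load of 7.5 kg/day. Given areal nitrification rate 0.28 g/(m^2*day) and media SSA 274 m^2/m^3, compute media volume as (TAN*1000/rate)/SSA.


A = 7.5*1000 / 0.28 = 26785.714 m^2
V = 26785.714 / 274 = 97.7581

97.7581 m^3
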